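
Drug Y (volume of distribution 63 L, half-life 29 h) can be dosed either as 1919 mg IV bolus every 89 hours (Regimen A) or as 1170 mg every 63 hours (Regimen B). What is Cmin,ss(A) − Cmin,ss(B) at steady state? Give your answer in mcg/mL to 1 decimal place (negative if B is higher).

Regimen A: f = (1/2)^(89/29) ≈ 0.1192; Cmin,ss = (1919/63)·f/(1−f) ≈ 4.122 mcg/mL.
Regimen B: f = (1/2)^(63/29) ≈ 0.2218; Cmin,ss = (1170/63)·f/(1−f) ≈ 5.293 mcg/mL.
Difference ≈ 4.122 − 5.293 ≈ -1.171 mcg/mL.

-1.2 mcg/mL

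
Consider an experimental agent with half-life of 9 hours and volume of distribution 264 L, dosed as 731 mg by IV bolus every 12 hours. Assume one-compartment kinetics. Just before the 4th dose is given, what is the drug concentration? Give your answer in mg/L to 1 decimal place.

1.7 mg/L

f = (1/2)^(τ/t½) = (1/2)^(12/9) ≈ 0.3969.
C₀ = D/Vd = 731/264 ≈ 2.769 mg/L.
Before the 4th dose, 3 doses have been given. Superposition: Cmin = C₀·(f + f² + … + f^3).
≈ 2.769 × (0.3969 + 0.1575 + 0.0625) ≈ 2.769 × 0.6169 ≈ 1.708 mg/L.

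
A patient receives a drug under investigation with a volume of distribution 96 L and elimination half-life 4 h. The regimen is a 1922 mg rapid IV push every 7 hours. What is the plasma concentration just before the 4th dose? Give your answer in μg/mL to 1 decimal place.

f = (1/2)^(τ/t½) = (1/2)^(7/4) ≈ 0.2973.
C₀ = D/Vd = 1922/96 ≈ 20.021 μg/mL.
Before the 4th dose, 3 doses have been given. Superposition: Cmin = C₀·(f + f² + … + f^3).
≈ 20.021 × (0.2973 + 0.0884 + 0.0263) ≈ 20.021 × 0.4120 ≈ 8.249 μg/mL.

8.2 μg/mL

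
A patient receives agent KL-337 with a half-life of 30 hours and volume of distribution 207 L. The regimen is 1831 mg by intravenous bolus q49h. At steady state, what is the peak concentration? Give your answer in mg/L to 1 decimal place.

Over one 49-h interval, 49/30 ≈ 1.6333 half-lives elapse, leaving f ≈ 0.3223 of each dose.
At steady state, accumulation factor R = 1/(1 − e^(−kτ)) ≈ 1.4756.
Each bolus raises the concentration by D/Vd = 1831/207 ≈ 8.845 mg/L.
Cmax,ss = C₀/(1 − f) ≈ 8.845/0.6777 ≈ 13.051 mg/L.

13.1 mg/L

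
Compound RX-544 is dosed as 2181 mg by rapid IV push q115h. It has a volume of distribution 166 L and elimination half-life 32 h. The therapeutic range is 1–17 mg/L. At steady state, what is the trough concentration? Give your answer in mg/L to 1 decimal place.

Over one 115-h interval, 115/32 ≈ 3.5938 half-lives elapse, leaving f ≈ 0.0828 of each dose.
Each bolus raises the concentration by D/Vd = 2181/166 ≈ 13.139 mg/L.
Steady-state trough Cmin,ss = C₀·f/(1−f) ≈ 13.139 × 0.0828/0.9172 ≈ 1.186 mg/L.
Trough 1.2 mg/L vs MEC 1 mg/L: adequate.

1.2 mg/L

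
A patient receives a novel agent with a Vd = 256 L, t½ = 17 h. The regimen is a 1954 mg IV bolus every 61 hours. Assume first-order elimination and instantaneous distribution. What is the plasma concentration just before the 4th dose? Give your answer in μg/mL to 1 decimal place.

0.7 μg/mL

f = (1/2)^(τ/t½) = (1/2)^(61/17) ≈ 0.0831.
C₀ = D/Vd = 1954/256 ≈ 7.633 μg/mL.
Before the 4th dose, 3 doses have been given. Superposition: Cmin = C₀·(f + f² + … + f^3).
≈ 7.633 × (0.0831 + 0.0069 + 0.0006) ≈ 7.633 × 0.0906 ≈ 0.692 μg/mL.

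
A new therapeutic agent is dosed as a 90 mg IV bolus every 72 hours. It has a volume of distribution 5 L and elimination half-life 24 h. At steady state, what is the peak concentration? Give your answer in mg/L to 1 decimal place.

20.6 mg/L

The dosing interval is 3 half-lives, so f = 2^(−3) = 0.125.
Accumulation ratio R = 1/(1 − f) = 1/0.875 = 8/7.
Single-dose peak C₀ = D/Vd = 90/5 = 18 mg/L.
Steady-state peak Cmax,ss = C₀·R = 18 × 8/7 ≈ 20.571 mg/L.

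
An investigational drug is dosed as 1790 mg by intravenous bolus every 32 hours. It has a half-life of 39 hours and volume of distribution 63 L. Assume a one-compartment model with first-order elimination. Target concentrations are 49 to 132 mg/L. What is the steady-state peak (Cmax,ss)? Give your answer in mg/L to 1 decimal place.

τ/t½ = 32/39 ≈ 0.82051, so fraction remaining f = (1/2)^(32/39) ≈ 0.5662.
At steady state, accumulation factor R = 1/(1 − e^(−kτ)) ≈ 2.3052.
Single-dose peak C₀ = D/Vd = 1790/63 ≈ 28.413 mg/L.
Steady-state peak Cmax,ss = C₀·R ≈ 28.413 × 2.3052 ≈ 65.498 mg/L.
Peak 65.5 mg/L vs MTC 132 mg/L: below toxic threshold.

65.5 mg/L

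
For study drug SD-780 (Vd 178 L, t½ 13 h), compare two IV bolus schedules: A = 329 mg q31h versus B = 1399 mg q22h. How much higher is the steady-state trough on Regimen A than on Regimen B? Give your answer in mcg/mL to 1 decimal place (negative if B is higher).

-3.1 mcg/mL

Regimen A: f = (1/2)^(31/13) ≈ 0.1915; Cmin,ss = (329/178)·f/(1−f) ≈ 0.438 mcg/mL.
Regimen B: f = (1/2)^(22/13) ≈ 0.3094; Cmin,ss = (1399/178)·f/(1−f) ≈ 3.521 mcg/mL.
Difference ≈ 0.438 − 3.521 ≈ -3.083 mcg/mL.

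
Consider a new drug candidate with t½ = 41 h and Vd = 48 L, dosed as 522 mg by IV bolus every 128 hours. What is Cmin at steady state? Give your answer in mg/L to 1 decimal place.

1.4 mg/L

k = ln2/t½ = ln2/41 ≈ 0.016906 h⁻¹; fraction remaining f = e^(−kτ) = e^(−0.016906×128) ≈ 0.1149.
Accumulation ratio R = 1/(1 − f) ≈ 1/0.8851 ≈ 1.1298.
Single-dose peak C₀ = D/Vd = 522/48 ≈ 10.875 mg/L.
Steady-state peak Cmax,ss = C₀·R ≈ 10.875 × 1.1298 ≈ 12.287 mg/L.
Steady-state trough Cmin,ss = Cmax,ss·f ≈ 12.287 × 0.1149 ≈ 1.412 mg/L.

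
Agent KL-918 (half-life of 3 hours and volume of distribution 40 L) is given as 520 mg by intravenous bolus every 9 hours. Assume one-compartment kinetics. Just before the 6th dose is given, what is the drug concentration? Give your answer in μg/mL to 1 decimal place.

1.9 μg/mL

f = (1/2)^(τ/t½) = (1/2)^(9/3) ≈ 0.1250.
C₀ = D/Vd = 520/40 ≈ 13.000 μg/mL.
Before the 6th dose, 5 doses have been given. Superposition: Cmin = C₀·(f + f² + … + f^5).
≈ 13.000 × (0.1250 + 0.0156 + 0.0020 + 0.0002 + 0.0000) ≈ 13.000 × 0.1428 ≈ 1.856 μg/mL.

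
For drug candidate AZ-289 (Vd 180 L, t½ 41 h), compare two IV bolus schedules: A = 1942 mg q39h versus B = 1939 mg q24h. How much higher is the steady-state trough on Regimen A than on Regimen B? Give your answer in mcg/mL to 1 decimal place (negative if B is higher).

-10.0 mcg/mL

Regimen A: f = (1/2)^(39/41) ≈ 0.5172; Cmin,ss = (1942/180)·f/(1−f) ≈ 11.558 mcg/mL.
Regimen B: f = (1/2)^(24/41) ≈ 0.6665; Cmin,ss = (1939/180)·f/(1−f) ≈ 21.528 mcg/mL.
Difference ≈ 11.558 − 21.528 ≈ -9.970 mcg/mL.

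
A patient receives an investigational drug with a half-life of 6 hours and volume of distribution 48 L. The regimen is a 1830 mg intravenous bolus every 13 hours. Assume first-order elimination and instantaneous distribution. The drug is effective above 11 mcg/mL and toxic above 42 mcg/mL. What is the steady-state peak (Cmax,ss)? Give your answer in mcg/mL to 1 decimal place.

49.0 mcg/mL

Over one 13-h interval, 13/6 ≈ 2.1667 half-lives elapse, leaving f ≈ 0.2227 of each dose.
At steady state, accumulation factor R = 1/(1 − e^(−kτ)) ≈ 1.2865.
Single-dose peak C₀ = D/Vd = 1830/48 ≈ 38.125 mcg/mL.
Steady-state peak Cmax,ss = C₀·R ≈ 38.125 × 1.2865 ≈ 49.048 mcg/mL.
Peak 49.0 mcg/mL vs MTC 42 mcg/mL: exceeds toxic threshold.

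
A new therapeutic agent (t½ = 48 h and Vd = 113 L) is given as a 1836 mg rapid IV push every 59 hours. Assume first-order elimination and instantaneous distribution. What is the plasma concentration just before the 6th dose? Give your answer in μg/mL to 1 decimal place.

11.9 μg/mL

f = (1/2)^(τ/t½) = (1/2)^(59/48) ≈ 0.4266.
C₀ = D/Vd = 1836/113 ≈ 16.248 μg/mL.
Before the 6th dose, 5 doses have been given. Superposition: Cmin = C₀·(f + f² + … + f^5).
≈ 16.248 × (0.4266 + 0.1820 + 0.0776 + 0.0331 + 0.0141) ≈ 16.248 × 0.7334 ≈ 11.916 μg/mL.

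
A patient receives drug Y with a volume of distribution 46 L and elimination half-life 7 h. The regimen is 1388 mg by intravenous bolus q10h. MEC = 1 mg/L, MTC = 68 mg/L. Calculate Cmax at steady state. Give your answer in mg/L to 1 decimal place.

48.0 mg/L

τ/t½ = 10/7 ≈ 1.4286, so fraction remaining f = (1/2)^(10/7) ≈ 0.3715.
Accumulation ratio R = 1/(1 − f) ≈ 1/0.6285 ≈ 1.5911.
Each bolus raises the concentration by D/Vd = 1388/46 ≈ 30.174 mg/L.
Steady-state peak Cmax,ss = C₀·R ≈ 30.174 × 1.5911 ≈ 48.010 mg/L.
Peak 48.0 mg/L vs MTC 68 mg/L: below toxic threshold.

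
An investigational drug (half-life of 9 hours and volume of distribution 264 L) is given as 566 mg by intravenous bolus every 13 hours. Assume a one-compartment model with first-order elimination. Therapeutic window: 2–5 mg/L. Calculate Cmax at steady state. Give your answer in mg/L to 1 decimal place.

3.4 mg/L

k = ln2/t½ = ln2/9 ≈ 0.077016 h⁻¹; fraction remaining f = e^(−kτ) = e^(−0.077016×13) ≈ 0.3674.
Accumulation ratio R = 1/(1 − f) ≈ 1/0.6326 ≈ 1.5808.
Each bolus raises the concentration by D/Vd = 566/264 ≈ 2.144 mg/L.
Steady-state peak Cmax,ss = C₀·R ≈ 2.144 × 1.5808 ≈ 3.389 mg/L.
Peak 3.4 mg/L vs MTC 5 mg/L: below toxic threshold.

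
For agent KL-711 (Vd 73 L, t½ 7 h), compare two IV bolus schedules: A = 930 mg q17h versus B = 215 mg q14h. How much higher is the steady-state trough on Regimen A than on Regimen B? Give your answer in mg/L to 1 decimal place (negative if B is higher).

Regimen A: f = (1/2)^(17/7) ≈ 0.1857; Cmin,ss = (930/73)·f/(1−f) ≈ 2.905 mg/L.
Regimen B: f = (1/2)^(14/7) ≈ 0.2500; Cmin,ss = (215/73)·f/(1−f) ≈ 0.982 mg/L.
Difference ≈ 2.905 − 0.982 ≈ 1.923 mg/L.

1.9 mg/L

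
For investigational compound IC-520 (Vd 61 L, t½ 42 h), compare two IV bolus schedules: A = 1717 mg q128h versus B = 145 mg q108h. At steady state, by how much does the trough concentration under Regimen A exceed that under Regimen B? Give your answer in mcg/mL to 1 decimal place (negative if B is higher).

Regimen A: f = (1/2)^(128/42) ≈ 0.1209; Cmin,ss = (1717/61)·f/(1−f) ≈ 3.871 mcg/mL.
Regimen B: f = (1/2)^(108/42) ≈ 0.1682; Cmin,ss = (145/61)·f/(1−f) ≈ 0.481 mcg/mL.
Difference ≈ 3.871 − 0.481 ≈ 3.390 mcg/mL.

3.4 mcg/mL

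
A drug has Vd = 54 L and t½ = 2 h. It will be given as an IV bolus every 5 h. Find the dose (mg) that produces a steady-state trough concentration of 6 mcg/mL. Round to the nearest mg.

1509 mg

τ/t½ = 5/2 ≈ 2.5, so f = (1/2)^(5/2) ≈ 0.176777.
Cmin,ss = (D/Vd)·f/(1−f), so D = Cmin,ss·Vd·(1−f)/f.
D = 6 × 54 × (1−f)/f ≈ 6 × 54 × 4.65684 ≈ 1508.82 mg.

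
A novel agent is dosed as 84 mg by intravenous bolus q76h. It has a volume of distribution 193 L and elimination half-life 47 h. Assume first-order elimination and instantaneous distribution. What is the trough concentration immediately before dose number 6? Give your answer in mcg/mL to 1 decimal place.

f = (1/2)^(τ/t½) = (1/2)^(76/47) ≈ 0.3260.
C₀ = D/Vd = 84/193 ≈ 0.435 mcg/mL.
Before the 6th dose, 5 doses have been given. Superposition: Cmin = C₀·(f + f² + … + f^5).
≈ 0.435 × (0.3260 + 0.1063 + 0.0346 + 0.0113 + 0.0037) ≈ 0.435 × 0.4819 ≈ 0.210 mcg/mL.

0.2 mcg/mL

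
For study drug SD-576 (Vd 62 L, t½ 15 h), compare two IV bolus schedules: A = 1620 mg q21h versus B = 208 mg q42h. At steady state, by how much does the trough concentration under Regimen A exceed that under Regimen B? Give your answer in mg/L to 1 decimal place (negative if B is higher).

15.4 mg/L

Regimen A: f = (1/2)^(21/15) ≈ 0.3789; Cmin,ss = (1620/62)·f/(1−f) ≈ 15.940 mg/L.
Regimen B: f = (1/2)^(42/15) ≈ 0.1436; Cmin,ss = (208/62)·f/(1−f) ≈ 0.563 mg/L.
Difference ≈ 15.940 − 0.563 ≈ 15.377 mg/L.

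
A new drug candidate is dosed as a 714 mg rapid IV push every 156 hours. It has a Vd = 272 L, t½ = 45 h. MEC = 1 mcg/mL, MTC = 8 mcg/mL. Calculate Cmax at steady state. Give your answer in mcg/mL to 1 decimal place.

Over one 156-h interval, 156/45 ≈ 3.4667 half-lives elapse, leaving f ≈ 0.0905 of each dose.
At steady state, accumulation factor R = 1/(1 − e^(−kτ)) ≈ 1.0995.
Single-dose peak C₀ = D/Vd = 714/272 ≈ 2.625 mcg/mL.
Steady-state peak Cmax,ss = C₀·R ≈ 2.625 × 1.0995 ≈ 2.886 mcg/mL.
Peak 2.9 mcg/mL vs MTC 8 mcg/mL: below toxic threshold.

2.9 mcg/mL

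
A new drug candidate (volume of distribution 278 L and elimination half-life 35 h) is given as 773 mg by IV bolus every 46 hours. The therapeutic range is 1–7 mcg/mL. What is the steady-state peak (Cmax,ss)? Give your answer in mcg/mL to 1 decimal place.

4.7 mcg/mL

Over one 46-h interval, 46/35 ≈ 1.3143 half-lives elapse, leaving f ≈ 0.4021 of each dose.
Accumulation ratio R = 1/(1 − f) ≈ 1/0.5979 ≈ 1.6725.
Single-dose peak C₀ = D/Vd = 773/278 ≈ 2.781 mcg/mL.
Steady-state peak Cmax,ss = C₀·R ≈ 2.781 × 1.6725 ≈ 4.651 mcg/mL.
Peak 4.7 mcg/mL vs MTC 7 mcg/mL: below toxic threshold.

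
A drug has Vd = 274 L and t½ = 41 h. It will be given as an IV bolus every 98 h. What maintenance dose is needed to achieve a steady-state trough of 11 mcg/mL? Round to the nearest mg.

12787 mg

τ/t½ = 98/41 ≈ 2.3902, so f = (1/2)^(98/41) ≈ 0.190750.
Cmin,ss = (D/Vd)·f/(1−f), so D = Cmin,ss·Vd·(1−f)/f.
D = 11 × 274 × (1−f)/f ≈ 11 × 274 × 4.24246 ≈ 12786.77 mg.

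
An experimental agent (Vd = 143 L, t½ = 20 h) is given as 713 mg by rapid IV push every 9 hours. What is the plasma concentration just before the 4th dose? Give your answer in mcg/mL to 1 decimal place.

8.3 mcg/mL

f = (1/2)^(τ/t½) = (1/2)^(9/20) ≈ 0.7320.
C₀ = D/Vd = 713/143 ≈ 4.986 mcg/mL.
Before the 4th dose, 3 doses have been given. Superposition: Cmin = C₀·(f + f² + … + f^3).
≈ 4.986 × (0.7320 + 0.5358 + 0.3922) ≈ 4.986 × 1.6600 ≈ 8.277 mcg/mL.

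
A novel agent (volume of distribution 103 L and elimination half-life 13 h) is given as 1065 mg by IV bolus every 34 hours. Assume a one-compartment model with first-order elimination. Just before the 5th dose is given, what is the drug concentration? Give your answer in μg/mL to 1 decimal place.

2.0 μg/mL

f = (1/2)^(τ/t½) = (1/2)^(34/13) ≈ 0.1632.
C₀ = D/Vd = 1065/103 ≈ 10.340 μg/mL.
Before the 5th dose, 4 doses have been given. Superposition: Cmin = C₀·(f + f² + … + f^4).
≈ 10.340 × (0.1632 + 0.0266 + 0.0043 + 0.0007) ≈ 10.340 × 0.1948 ≈ 2.014 μg/mL.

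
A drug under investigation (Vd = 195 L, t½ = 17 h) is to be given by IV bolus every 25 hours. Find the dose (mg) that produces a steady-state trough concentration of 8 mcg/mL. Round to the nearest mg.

2763 mg

τ/t½ = 25/17 ≈ 1.4706, so f = (1/2)^(25/17) ≈ 0.360835.
Cmin,ss = (D/Vd)·f/(1−f), so D = Cmin,ss·Vd·(1−f)/f.
D = 8 × 195 × (1−f)/f ≈ 8 × 195 × 1.77135 ≈ 2763.31 mg.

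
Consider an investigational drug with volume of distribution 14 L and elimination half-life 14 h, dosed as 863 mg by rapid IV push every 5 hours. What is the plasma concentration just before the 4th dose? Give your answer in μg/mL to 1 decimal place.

115.0 μg/mL

f = (1/2)^(τ/t½) = (1/2)^(5/14) ≈ 0.7807.
C₀ = D/Vd = 863/14 ≈ 61.643 μg/mL.
Before the 4th dose, 3 doses have been given. Superposition: Cmin = C₀·(f + f² + … + f^3).
≈ 61.643 × (0.7807 + 0.6095 + 0.4758) ≈ 61.643 × 1.8660 ≈ 115.026 μg/mL.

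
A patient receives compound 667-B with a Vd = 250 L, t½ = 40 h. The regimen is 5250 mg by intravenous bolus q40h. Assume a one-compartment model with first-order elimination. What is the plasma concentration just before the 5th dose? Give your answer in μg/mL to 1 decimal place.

f = (1/2)^(τ/t½) = (1/2)^(40/40) ≈ 0.5000.
C₀ = D/Vd = 5250/250 ≈ 21.000 μg/mL.
Before the 5th dose, 4 doses have been given. Superposition: Cmin = C₀·(f + f² + … + f^4).
≈ 21.000 × (0.5000 + 0.2500 + 0.1250 + 0.0625) ≈ 21.000 × 0.9375 ≈ 19.688 μg/mL.

19.7 μg/mL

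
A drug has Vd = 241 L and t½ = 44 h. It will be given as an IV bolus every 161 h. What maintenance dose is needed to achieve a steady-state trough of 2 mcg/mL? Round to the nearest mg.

5607 mg

τ/t½ = 161/44 ≈ 3.6591, so f = (1/2)^(161/44) ≈ 0.079160.
Cmin,ss = (D/Vd)·f/(1−f), so D = Cmin,ss·Vd·(1−f)/f.
D = 2 × 241 × (1−f)/f ≈ 2 × 241 × 11.63264 ≈ 5606.93 mg.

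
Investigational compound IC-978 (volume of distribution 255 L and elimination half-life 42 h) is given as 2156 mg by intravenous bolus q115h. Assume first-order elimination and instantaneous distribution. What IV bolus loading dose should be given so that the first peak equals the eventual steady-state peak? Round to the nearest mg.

f = (1/2)^(115/42) ≈ 0.149883; accumulation ratio R = 1/(1−f) ≈ 1.17631.
Loading dose to hit Cmax,ss on first dose: D_load = D_maint·R ≈ 2156 × 1.17631 ≈ 2536.12 mg.

2536 mg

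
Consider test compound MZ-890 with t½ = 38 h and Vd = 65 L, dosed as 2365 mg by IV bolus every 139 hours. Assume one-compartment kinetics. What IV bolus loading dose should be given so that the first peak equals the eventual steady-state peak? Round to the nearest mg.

f = (1/2)^(139/38) ≈ 0.079225; accumulation ratio R = 1/(1−f) ≈ 1.08604.
Loading dose to hit Cmax,ss on first dose: D_load = D_maint·R ≈ 2365 × 1.08604 ≈ 2568.48 mg.

2568 mg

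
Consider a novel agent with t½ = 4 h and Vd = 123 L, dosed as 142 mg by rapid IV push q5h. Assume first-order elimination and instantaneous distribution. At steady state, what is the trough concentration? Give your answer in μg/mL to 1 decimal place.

0.8 μg/mL

k = ln2/t½ = ln2/4 ≈ 0.173287 h⁻¹; fraction remaining f = e^(−kτ) = e^(−0.173287×5) ≈ 0.4204.
At steady state, accumulation factor R = 1/(1 − e^(−kτ)) ≈ 1.7253.
Each bolus raises the concentration by D/Vd = 142/123 ≈ 1.154 μg/mL.
Cmax,ss = C₀/(1 − f) ≈ 1.154/0.5796 ≈ 1.991 μg/mL.
Steady-state trough Cmin,ss = Cmax,ss·f ≈ 1.991 × 0.4204 ≈ 0.837 μg/mL.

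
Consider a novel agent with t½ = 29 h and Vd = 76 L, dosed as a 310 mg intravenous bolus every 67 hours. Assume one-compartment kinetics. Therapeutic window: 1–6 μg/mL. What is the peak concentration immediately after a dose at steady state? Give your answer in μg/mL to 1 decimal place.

5.1 μg/mL

Over one 67-h interval, 67/29 ≈ 2.3103 half-lives elapse, leaving f ≈ 0.2016 of each dose.
Accumulation ratio R = 1/(1 − f) ≈ 1/0.7984 ≈ 1.2525.
Single-dose peak C₀ = D/Vd = 310/76 ≈ 4.079 μg/mL.
Steady-state peak Cmax,ss = C₀·R ≈ 4.079 × 1.2525 ≈ 5.109 μg/mL.
Peak 5.1 μg/mL vs MTC 6 μg/mL: below toxic threshold.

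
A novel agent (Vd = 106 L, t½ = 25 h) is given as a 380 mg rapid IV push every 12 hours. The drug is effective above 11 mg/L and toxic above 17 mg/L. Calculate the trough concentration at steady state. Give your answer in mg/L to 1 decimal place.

Over one 12-h interval, 12/25 ≈ 0.48 half-lives elapse, leaving f ≈ 0.7170 of each dose.
Accumulation ratio R = 1/(1 − f) ≈ 1/0.2830 ≈ 3.5336.
Single-dose peak C₀ = D/Vd = 380/106 ≈ 3.585 mg/L.
Steady-state peak Cmax,ss = C₀·R ≈ 3.585 × 3.5336 ≈ 12.668 mg/L.
Steady-state trough Cmin,ss = Cmax,ss·f ≈ 12.668 × 0.7170 ≈ 9.083 mg/L.
Trough 9.1 mg/L vs MEC 11 mg/L: subtherapeutic.

9.1 mg/L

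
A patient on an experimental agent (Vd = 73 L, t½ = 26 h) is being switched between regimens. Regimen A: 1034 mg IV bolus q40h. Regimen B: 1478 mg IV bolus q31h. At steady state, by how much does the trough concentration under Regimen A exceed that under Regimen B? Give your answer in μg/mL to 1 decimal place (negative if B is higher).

-8.3 μg/mL

Regimen A: f = (1/2)^(40/26) ≈ 0.3443; Cmin,ss = (1034/73)·f/(1−f) ≈ 7.438 μg/mL.
Regimen B: f = (1/2)^(31/26) ≈ 0.4376; Cmin,ss = (1478/73)·f/(1−f) ≈ 15.754 μg/mL.
Difference ≈ 7.438 − 15.754 ≈ -8.316 μg/mL.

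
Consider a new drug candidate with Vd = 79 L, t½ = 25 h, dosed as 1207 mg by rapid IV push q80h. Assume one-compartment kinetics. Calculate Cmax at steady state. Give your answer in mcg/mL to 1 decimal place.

k = ln2/t½ = ln2/25 ≈ 0.027726 h⁻¹; fraction remaining f = e^(−kτ) = e^(−0.027726×80) ≈ 0.1088.
At steady state, accumulation factor R = 1/(1 − e^(−kτ)) ≈ 1.1221.
Each bolus raises the concentration by D/Vd = 1207/79 ≈ 15.278 mcg/mL.
Steady-state peak Cmax,ss = C₀·R ≈ 15.278 × 1.1221 ≈ 17.143 mcg/mL.

17.1 mcg/mL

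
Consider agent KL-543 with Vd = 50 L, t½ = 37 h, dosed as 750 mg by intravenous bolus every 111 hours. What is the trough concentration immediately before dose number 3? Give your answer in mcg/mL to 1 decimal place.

2.1 mcg/mL

f = (1/2)^(τ/t½) = (1/2)^(111/37) ≈ 0.1250.
C₀ = D/Vd = 750/50 ≈ 15.000 mcg/mL.
Before the 3rd dose, 2 doses have been given. Superposition: Cmin = C₀·(f + f²).
≈ 15.000 × (0.1250 + 0.0156) ≈ 15.000 × 0.1406 ≈ 2.109 mcg/mL.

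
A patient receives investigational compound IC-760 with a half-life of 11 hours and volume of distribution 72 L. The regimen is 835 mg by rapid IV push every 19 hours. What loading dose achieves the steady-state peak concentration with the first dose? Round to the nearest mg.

1196 mg

f = (1/2)^(19/11) ≈ 0.302022; accumulation ratio R = 1/(1−f) ≈ 1.43271.
Loading dose to hit Cmax,ss on first dose: D_load = D_maint·R ≈ 835 × 1.43271 ≈ 1196.31 mg.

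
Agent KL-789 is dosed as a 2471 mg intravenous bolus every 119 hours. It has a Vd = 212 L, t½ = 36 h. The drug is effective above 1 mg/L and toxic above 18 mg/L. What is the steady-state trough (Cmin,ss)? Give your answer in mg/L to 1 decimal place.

Over one 119-h interval, 119/36 ≈ 3.3056 half-lives elapse, leaving f ≈ 0.1011 of each dose.
Single-dose peak C₀ = D/Vd = 2471/212 ≈ 11.656 mg/L.
Steady-state trough Cmin,ss = C₀·f/(1−f) ≈ 11.656 × 0.1011/0.8989 ≈ 1.311 mg/L.
Trough 1.3 mg/L vs MEC 1 mg/L: adequate.

1.3 mg/L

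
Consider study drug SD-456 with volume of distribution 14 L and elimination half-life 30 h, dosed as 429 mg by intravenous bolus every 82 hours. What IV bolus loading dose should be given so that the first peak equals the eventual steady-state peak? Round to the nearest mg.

505 mg

f = (1/2)^(82/30) ≈ 0.150378; accumulation ratio R = 1/(1−f) ≈ 1.17699.
Loading dose to hit Cmax,ss on first dose: D_load = D_maint·R ≈ 429 × 1.17699 ≈ 504.93 mg.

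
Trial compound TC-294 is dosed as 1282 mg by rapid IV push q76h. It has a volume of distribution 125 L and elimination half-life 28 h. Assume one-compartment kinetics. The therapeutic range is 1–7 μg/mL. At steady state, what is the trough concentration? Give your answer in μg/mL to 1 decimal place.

1.8 μg/mL

τ/t½ = 76/28 ≈ 2.7143, so fraction remaining f = (1/2)^(76/28) ≈ 0.1524.
Single-dose peak C₀ = D/Vd = 1282/125 ≈ 10.256 μg/mL.
Steady-state trough Cmin,ss = C₀·f/(1−f) ≈ 10.256 × 0.1524/0.8476 ≈ 1.844 μg/mL.
Trough 1.8 μg/mL vs MEC 1 μg/mL: adequate.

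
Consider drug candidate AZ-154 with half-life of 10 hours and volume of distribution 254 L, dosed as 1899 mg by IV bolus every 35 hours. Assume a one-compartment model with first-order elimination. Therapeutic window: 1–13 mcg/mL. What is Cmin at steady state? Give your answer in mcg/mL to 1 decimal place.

0.7 mcg/mL

k = ln2/t½ = ln2/10 ≈ 0.069315 h⁻¹; fraction remaining f = e^(−kτ) = e^(−0.069315×35) ≈ 0.0884.
Accumulation ratio R = 1/(1 − f) ≈ 1/0.9116 ≈ 1.0970.
Each bolus raises the concentration by D/Vd = 1899/254 ≈ 7.476 mcg/mL.
Cmax,ss = C₀/(1 − f) ≈ 7.476/0.9116 ≈ 8.201 mcg/mL.
Steady-state trough Cmin,ss = Cmax,ss·f ≈ 8.201 × 0.0884 ≈ 0.725 mcg/mL.
Trough 0.7 mcg/mL vs MEC 1 mcg/mL: subtherapeutic.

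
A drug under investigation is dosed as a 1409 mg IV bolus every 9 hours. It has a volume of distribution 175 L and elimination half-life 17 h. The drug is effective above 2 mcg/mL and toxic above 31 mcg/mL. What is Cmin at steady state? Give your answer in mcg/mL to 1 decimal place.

k = ln2/t½ = ln2/17 ≈ 0.040773 h⁻¹; fraction remaining f = e^(−kτ) = e^(−0.040773×9) ≈ 0.6928.
Single-dose peak C₀ = D/Vd = 1409/175 ≈ 8.051 mcg/mL.
Steady-state trough Cmin,ss = C₀·f/(1−f) ≈ 8.051 × 0.6928/0.3072 ≈ 18.157 mcg/mL.
Trough 18.2 mcg/mL vs MEC 2 mcg/mL: adequate.

18.2 mcg/mL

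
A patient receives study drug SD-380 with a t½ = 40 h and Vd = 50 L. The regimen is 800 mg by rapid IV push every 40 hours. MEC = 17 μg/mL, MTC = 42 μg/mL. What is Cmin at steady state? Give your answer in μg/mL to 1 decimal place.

τ = 40 h = 1 half-life, so f = (1/2)^1 = 0.5.
At steady state, R = 1/(1 − 0.5) = 2/1.
Single-dose peak C₀ = D/Vd = 800/50 = 16 μg/mL.
Steady-state peak Cmax,ss = C₀·R = 16 × 2/1 ≈ 32.000 μg/mL.
Steady-state trough Cmin,ss = Cmax,ss·f ≈ 32.000 × 0.5 ≈ 16.000 μg/mL.
Trough 16.0 μg/mL vs MEC 17 μg/mL: subtherapeutic.

16.0 μg/mL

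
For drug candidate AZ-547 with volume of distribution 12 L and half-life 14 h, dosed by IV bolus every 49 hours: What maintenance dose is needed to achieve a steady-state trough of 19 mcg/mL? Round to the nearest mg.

2352 mg

τ/t½ = 49/14 ≈ 3.5, so f = (1/2)^(49/14) ≈ 0.088388.
Cmin,ss = (D/Vd)·f/(1−f), so D = Cmin,ss·Vd·(1−f)/f.
D = 19 × 12 × (1−f)/f ≈ 19 × 12 × 10.31375 ≈ 2351.54 mg.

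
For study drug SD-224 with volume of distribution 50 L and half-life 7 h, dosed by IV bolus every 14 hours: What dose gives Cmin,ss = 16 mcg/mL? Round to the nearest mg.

τ/t½ = 14/7 ≈ 2, so f = (1/2)^(14/7) ≈ 0.250000.
Cmin,ss = (D/Vd)·f/(1−f), so D = Cmin,ss·Vd·(1−f)/f.
D = 16 × 50 × (1−f)/f ≈ 16 × 50 × 3.00000 ≈ 2400.00 mg.

2400 mg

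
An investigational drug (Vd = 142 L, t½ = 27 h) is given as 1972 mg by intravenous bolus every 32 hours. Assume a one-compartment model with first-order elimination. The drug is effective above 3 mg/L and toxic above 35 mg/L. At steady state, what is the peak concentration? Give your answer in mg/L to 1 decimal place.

24.8 mg/L

k = ln2/t½ = ln2/27 ≈ 0.025672 h⁻¹; fraction remaining f = e^(−kτ) = e^(−0.025672×32) ≈ 0.4398.
Accumulation ratio R = 1/(1 − f) ≈ 1/0.5602 ≈ 1.7851.
Each bolus raises the concentration by D/Vd = 1972/142 ≈ 13.887 mg/L.
Steady-state peak Cmax,ss = C₀·R ≈ 13.887 × 1.7851 ≈ 24.790 mg/L.
Peak 24.8 mg/L vs MTC 35 mg/L: below toxic threshold.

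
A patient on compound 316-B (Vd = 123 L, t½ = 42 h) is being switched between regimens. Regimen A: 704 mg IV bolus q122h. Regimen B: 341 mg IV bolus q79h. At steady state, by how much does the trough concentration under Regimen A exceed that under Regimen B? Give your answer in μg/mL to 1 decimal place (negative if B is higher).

Regimen A: f = (1/2)^(122/42) ≈ 0.1335; Cmin,ss = (704/123)·f/(1−f) ≈ 0.882 μg/mL.
Regimen B: f = (1/2)^(79/42) ≈ 0.2715; Cmin,ss = (341/123)·f/(1−f) ≈ 1.033 μg/mL.
Difference ≈ 0.882 − 1.033 ≈ -0.151 μg/mL.

-0.2 μg/mL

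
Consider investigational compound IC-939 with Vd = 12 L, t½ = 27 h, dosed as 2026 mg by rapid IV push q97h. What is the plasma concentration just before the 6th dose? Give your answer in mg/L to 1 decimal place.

15.3 mg/L

f = (1/2)^(τ/t½) = (1/2)^(97/27) ≈ 0.0829.
C₀ = D/Vd = 2026/12 ≈ 168.833 mg/L.
Before the 6th dose, 5 doses have been given. Superposition: Cmin = C₀·(f + f² + … + f^5).
≈ 168.833 × (0.0829 + 0.0069 + 0.0006 + 0.0000 + 0.0000) ≈ 168.833 × 0.0904 ≈ 15.263 mg/L.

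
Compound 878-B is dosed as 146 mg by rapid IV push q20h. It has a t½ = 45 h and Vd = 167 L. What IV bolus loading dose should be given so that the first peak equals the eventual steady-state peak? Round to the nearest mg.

551 mg

f = (1/2)^(20/45) ≈ 0.734867; accumulation ratio R = 1/(1−f) ≈ 3.77169.
Loading dose to hit Cmax,ss on first dose: D_load = D_maint·R ≈ 146 × 3.77169 ≈ 550.67 mg.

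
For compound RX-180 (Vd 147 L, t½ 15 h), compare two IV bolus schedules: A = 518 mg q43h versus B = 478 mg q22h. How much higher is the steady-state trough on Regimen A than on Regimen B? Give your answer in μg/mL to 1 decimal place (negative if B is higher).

Regimen A: f = (1/2)^(43/15) ≈ 0.1371; Cmin,ss = (518/147)·f/(1−f) ≈ 0.560 μg/mL.
Regimen B: f = (1/2)^(22/15) ≈ 0.3618; Cmin,ss = (478/147)·f/(1−f) ≈ 1.843 μg/mL.
Difference ≈ 0.560 − 1.843 ≈ -1.283 μg/mL.

-1.3 μg/mL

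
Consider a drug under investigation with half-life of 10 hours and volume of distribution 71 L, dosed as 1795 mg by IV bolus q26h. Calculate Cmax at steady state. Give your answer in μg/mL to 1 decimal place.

Over one 26-h interval, 26/10 ≈ 2.6 half-lives elapse, leaving f ≈ 0.1649 of each dose.
Accumulation ratio R = 1/(1 − f) ≈ 1/0.8351 ≈ 1.1975.
Single-dose peak C₀ = D/Vd = 1795/71 ≈ 25.282 μg/mL.
Cmax,ss = C₀/(1 − f) ≈ 25.282/0.8351 ≈ 30.274 μg/mL.

30.3 μg/mL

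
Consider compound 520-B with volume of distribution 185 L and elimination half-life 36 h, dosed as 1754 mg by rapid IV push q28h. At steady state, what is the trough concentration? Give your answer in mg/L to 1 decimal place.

τ/t½ = 28/36 ≈ 0.77778, so fraction remaining f = (1/2)^(28/36) ≈ 0.5833.
Single-dose peak C₀ = D/Vd = 1754/185 ≈ 9.481 mg/L.
Steady-state trough Cmin,ss = C₀·f/(1−f) ≈ 9.481 × 0.5833/0.4167 ≈ 13.272 mg/L.

13.3 mg/L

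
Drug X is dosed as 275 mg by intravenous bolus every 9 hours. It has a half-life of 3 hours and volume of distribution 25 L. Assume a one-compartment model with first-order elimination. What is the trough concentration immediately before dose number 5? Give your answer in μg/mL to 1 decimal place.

1.6 μg/mL

f = (1/2)^(τ/t½) = (1/2)^(9/3) ≈ 0.1250.
C₀ = D/Vd = 275/25 ≈ 11.000 μg/mL.
Before the 5th dose, 4 doses have been given. Superposition: Cmin = C₀·(f + f² + … + f^4).
≈ 11.000 × (0.1250 + 0.0156 + 0.0020 + 0.0002) ≈ 11.000 × 0.1428 ≈ 1.571 μg/mL.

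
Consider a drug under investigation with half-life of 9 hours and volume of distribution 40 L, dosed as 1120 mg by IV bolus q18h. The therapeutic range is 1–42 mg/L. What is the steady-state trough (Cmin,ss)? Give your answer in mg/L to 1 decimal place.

The dosing interval is 2 half-lives, so f = 2^(−2) = 0.25.
At steady state, R = 1/(1 − 0.25) = 4/3.
Single-dose peak C₀ = D/Vd = 1120/40 = 28 mg/L.
Steady-state peak Cmax,ss = C₀·R = 28 × 4/3 ≈ 37.333 mg/L.
Steady-state trough Cmin,ss = Cmax,ss·f ≈ 37.333 × 0.25 ≈ 9.333 mg/L.
Trough 9.3 mg/L vs MEC 1 mg/L: adequate.

9.3 mg/L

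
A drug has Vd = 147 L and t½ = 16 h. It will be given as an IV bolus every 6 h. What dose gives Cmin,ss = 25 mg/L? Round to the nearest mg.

1091 mg

τ/t½ = 6/16 ≈ 0.375, so f = (1/2)^(6/16) ≈ 0.771105.
Cmin,ss = (D/Vd)·f/(1−f), so D = Cmin,ss·Vd·(1−f)/f.
D = 25 × 147 × (1−f)/f ≈ 25 × 147 × 0.29684 ≈ 1090.89 mg.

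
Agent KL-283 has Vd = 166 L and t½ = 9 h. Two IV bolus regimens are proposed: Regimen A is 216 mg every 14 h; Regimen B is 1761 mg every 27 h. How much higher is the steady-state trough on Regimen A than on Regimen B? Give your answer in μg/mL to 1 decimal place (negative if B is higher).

Regimen A: f = (1/2)^(14/9) ≈ 0.3402; Cmin,ss = (216/166)·f/(1−f) ≈ 0.671 μg/mL.
Regimen B: f = (1/2)^(27/9) ≈ 0.1250; Cmin,ss = (1761/166)·f/(1−f) ≈ 1.515 μg/mL.
Difference ≈ 0.671 − 1.515 ≈ -0.844 μg/mL.

-0.8 μg/mL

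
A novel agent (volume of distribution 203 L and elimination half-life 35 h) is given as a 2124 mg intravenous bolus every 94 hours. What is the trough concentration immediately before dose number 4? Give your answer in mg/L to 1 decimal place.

f = (1/2)^(τ/t½) = (1/2)^(94/35) ≈ 0.1554.
C₀ = D/Vd = 2124/203 ≈ 10.463 mg/L.
Before the 4th dose, 3 doses have been given. Superposition: Cmin = C₀·(f + f² + … + f^3).
≈ 10.463 × (0.1554 + 0.0241 + 0.0038) ≈ 10.463 × 0.1833 ≈ 1.918 mg/L.

1.9 mg/L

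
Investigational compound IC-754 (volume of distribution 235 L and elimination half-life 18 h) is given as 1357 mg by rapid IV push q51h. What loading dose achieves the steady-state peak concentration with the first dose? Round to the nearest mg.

f = (1/2)^(51/18) ≈ 0.140308; accumulation ratio R = 1/(1−f) ≈ 1.16321.
Loading dose to hit Cmax,ss on first dose: D_load = D_maint·R ≈ 1357 × 1.16321 ≈ 1578.48 mg.

1578 mg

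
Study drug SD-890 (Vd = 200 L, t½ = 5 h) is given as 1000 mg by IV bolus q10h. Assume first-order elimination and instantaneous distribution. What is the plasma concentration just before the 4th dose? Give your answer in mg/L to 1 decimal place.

1.6 mg/L

f = (1/2)^(τ/t½) = (1/2)^(10/5) ≈ 0.2500.
C₀ = D/Vd = 1000/200 ≈ 5.000 mg/L.
Before the 4th dose, 3 doses have been given. Superposition: Cmin = C₀·(f + f² + … + f^3).
≈ 5.000 × (0.2500 + 0.0625 + 0.0156) ≈ 5.000 × 0.3281 ≈ 1.641 mg/L.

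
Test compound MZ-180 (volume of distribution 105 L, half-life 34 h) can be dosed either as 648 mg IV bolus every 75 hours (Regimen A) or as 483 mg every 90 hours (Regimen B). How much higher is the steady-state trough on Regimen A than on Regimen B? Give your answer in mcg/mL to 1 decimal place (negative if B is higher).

Regimen A: f = (1/2)^(75/34) ≈ 0.2168; Cmin,ss = (648/105)·f/(1−f) ≈ 1.708 mcg/mL.
Regimen B: f = (1/2)^(90/34) ≈ 0.1596; Cmin,ss = (483/105)·f/(1−f) ≈ 0.874 mcg/mL.
Difference ≈ 1.708 − 0.874 ≈ 0.834 mcg/mL.

0.8 mcg/mL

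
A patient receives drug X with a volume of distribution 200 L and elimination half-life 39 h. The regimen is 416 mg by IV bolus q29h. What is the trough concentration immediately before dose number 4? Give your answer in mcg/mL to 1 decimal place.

f = (1/2)^(τ/t½) = (1/2)^(29/39) ≈ 0.5973.
C₀ = D/Vd = 416/200 ≈ 2.080 mcg/mL.
Before the 4th dose, 3 doses have been given. Superposition: Cmin = C₀·(f + f² + … + f^3).
≈ 2.080 × (0.5973 + 0.3568 + 0.2131) ≈ 2.080 × 1.1672 ≈ 2.428 mcg/mL.

2.4 mcg/mL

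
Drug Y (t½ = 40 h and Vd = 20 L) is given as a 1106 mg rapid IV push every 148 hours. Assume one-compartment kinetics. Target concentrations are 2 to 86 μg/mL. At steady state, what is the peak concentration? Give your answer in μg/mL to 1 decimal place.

59.9 μg/mL

τ/t½ = 148/40 ≈ 3.7, so fraction remaining f = (1/2)^(148/40) ≈ 0.0769.
Accumulation ratio R = 1/(1 − f) ≈ 1/0.9231 ≈ 1.0833.
Single-dose peak C₀ = D/Vd = 1106/20 ≈ 55.300 μg/mL.
Steady-state peak Cmax,ss = C₀·R ≈ 55.300 × 1.0833 ≈ 59.906 μg/mL.
Peak 59.9 μg/mL vs MTC 86 μg/mL: below toxic threshold.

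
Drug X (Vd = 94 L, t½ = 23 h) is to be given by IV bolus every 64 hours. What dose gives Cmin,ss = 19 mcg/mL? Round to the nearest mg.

τ/t½ = 64/23 ≈ 2.7826, so f = (1/2)^(64/23) ≈ 0.145329.
Cmin,ss = (D/Vd)·f/(1−f), so D = Cmin,ss·Vd·(1−f)/f.
D = 19 × 94 × (1−f)/f ≈ 19 × 94 × 5.88094 ≈ 10503.36 mg.

10503 mg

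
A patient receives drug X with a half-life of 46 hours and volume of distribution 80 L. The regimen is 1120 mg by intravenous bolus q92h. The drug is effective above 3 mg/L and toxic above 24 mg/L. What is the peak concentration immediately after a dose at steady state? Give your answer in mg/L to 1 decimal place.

18.7 mg/L

τ = 92 h = 2 half-lives, so f = (1/2)^2 = 0.25.
At steady state, R = 1/(1 − 0.25) = 4/3.
Single-dose peak C₀ = D/Vd = 1120/80 = 14 mg/L.
Steady-state peak Cmax,ss = C₀·R = 14 × 4/3 ≈ 18.667 mg/L.
Peak 18.7 mg/L vs MTC 24 mg/L: below toxic threshold.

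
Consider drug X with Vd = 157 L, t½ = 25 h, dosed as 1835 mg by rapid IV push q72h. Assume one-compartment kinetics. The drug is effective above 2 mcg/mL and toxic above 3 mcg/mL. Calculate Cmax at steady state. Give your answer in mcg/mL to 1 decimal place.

13.5 mcg/mL

Over one 72-h interval, 72/25 ≈ 2.88 half-lives elapse, leaving f ≈ 0.1358 of each dose.
Accumulation ratio R = 1/(1 − f) ≈ 1/0.8642 ≈ 1.1571.
Each bolus raises the concentration by D/Vd = 1835/157 ≈ 11.688 mcg/mL.
Cmax,ss = C₀/(1 − f) ≈ 11.688/0.8642 ≈ 13.525 mcg/mL.
Peak 13.5 mcg/mL vs MTC 3 mcg/mL: exceeds toxic threshold.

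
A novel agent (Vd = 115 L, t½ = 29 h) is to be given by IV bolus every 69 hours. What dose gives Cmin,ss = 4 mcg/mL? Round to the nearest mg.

τ/t½ = 69/29 ≈ 2.3793, so f = (1/2)^(69/29) ≈ 0.192201.
Cmin,ss = (D/Vd)·f/(1−f), so D = Cmin,ss·Vd·(1−f)/f.
D = 4 × 115 × (1−f)/f ≈ 4 × 115 × 4.20289 ≈ 1933.33 mg.

1933 mg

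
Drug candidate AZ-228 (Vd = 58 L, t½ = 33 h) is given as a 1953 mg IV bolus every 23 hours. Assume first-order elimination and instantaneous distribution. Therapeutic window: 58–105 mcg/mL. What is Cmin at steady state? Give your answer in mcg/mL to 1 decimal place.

54.2 mcg/mL

τ/t½ = 23/33 ≈ 0.69697, so fraction remaining f = (1/2)^(23/33) ≈ 0.6169.
Accumulation ratio R = 1/(1 − f) ≈ 1/0.3831 ≈ 2.6103.
Each bolus raises the concentration by D/Vd = 1953/58 ≈ 33.672 mcg/mL.
Steady-state peak Cmax,ss = C₀·R ≈ 33.672 × 2.6103 ≈ 87.894 mcg/mL.
Steady-state trough Cmin,ss = Cmax,ss·f ≈ 87.894 × 0.6169 ≈ 54.222 mcg/mL.
Trough 54.2 mcg/mL vs MEC 58 mcg/mL: subtherapeutic.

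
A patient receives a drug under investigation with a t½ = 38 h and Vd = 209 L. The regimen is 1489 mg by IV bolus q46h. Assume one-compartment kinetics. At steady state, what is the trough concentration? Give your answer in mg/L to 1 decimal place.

5.4 mg/L

Over one 46-h interval, 46/38 ≈ 1.2105 half-lives elapse, leaving f ≈ 0.4321 of each dose.
Accumulation ratio R = 1/(1 − f) ≈ 1/0.5679 ≈ 1.7609.
Single-dose peak C₀ = D/Vd = 1489/209 ≈ 7.124 mg/L.
Cmax,ss = C₀/(1 − f) ≈ 7.124/0.5679 ≈ 12.544 mg/L.
Steady-state trough Cmin,ss = Cmax,ss·f ≈ 12.544 × 0.4321 ≈ 5.420 mg/L.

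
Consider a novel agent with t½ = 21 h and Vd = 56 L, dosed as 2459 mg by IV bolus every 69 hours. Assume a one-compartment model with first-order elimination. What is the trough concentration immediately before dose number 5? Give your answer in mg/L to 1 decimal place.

5.0 mg/L

f = (1/2)^(τ/t½) = (1/2)^(69/21) ≈ 0.1025.
C₀ = D/Vd = 2459/56 ≈ 43.911 mg/L.
Before the 5th dose, 4 doses have been given. Superposition: Cmin = C₀·(f + f² + … + f^4).
≈ 43.911 × (0.1025 + 0.0105 + 0.0011 + 0.0001) ≈ 43.911 × 0.1142 ≈ 5.015 mg/L.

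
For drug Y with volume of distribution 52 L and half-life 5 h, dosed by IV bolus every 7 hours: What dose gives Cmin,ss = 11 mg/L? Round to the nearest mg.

τ/t½ = 7/5 ≈ 1.4, so f = (1/2)^(7/5) ≈ 0.378929.
Cmin,ss = (D/Vd)·f/(1−f), so D = Cmin,ss·Vd·(1−f)/f.
D = 11 × 52 × (1−f)/f ≈ 11 × 52 × 1.63902 ≈ 937.52 mg.

938 mg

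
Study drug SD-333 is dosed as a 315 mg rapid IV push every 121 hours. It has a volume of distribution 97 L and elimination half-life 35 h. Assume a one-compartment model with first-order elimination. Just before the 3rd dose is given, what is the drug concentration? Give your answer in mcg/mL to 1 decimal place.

0.3 mcg/mL

f = (1/2)^(τ/t½) = (1/2)^(121/35) ≈ 0.0911.
C₀ = D/Vd = 315/97 ≈ 3.247 mcg/mL.
Before the 3rd dose, 2 doses have been given. Superposition: Cmin = C₀·(f + f²).
≈ 3.247 × (0.0911 + 0.0083) ≈ 3.247 × 0.0994 ≈ 0.323 mcg/mL.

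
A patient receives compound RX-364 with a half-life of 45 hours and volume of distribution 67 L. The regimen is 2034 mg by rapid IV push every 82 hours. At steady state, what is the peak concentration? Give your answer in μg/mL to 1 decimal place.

τ/t½ = 82/45 ≈ 1.8222, so fraction remaining f = (1/2)^(82/45) ≈ 0.2828.
Accumulation ratio R = 1/(1 − f) ≈ 1/0.7172 ≈ 1.3943.
Single-dose peak C₀ = D/Vd = 2034/67 ≈ 30.358 μg/mL.
Steady-state peak Cmax,ss = C₀·R ≈ 30.358 × 1.3943 ≈ 42.328 μg/mL.

42.3 μg/mL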